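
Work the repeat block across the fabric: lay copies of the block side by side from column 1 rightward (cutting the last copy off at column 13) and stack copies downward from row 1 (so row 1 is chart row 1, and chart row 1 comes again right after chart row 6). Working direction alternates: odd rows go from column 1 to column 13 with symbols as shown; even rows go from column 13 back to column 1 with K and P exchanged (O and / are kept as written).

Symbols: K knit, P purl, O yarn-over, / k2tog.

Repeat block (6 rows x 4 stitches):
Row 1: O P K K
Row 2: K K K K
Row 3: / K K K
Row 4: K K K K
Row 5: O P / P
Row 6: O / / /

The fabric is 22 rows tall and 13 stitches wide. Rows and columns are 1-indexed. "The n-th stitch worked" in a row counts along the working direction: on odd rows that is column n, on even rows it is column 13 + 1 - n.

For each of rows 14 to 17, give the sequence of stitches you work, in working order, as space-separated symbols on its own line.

Row 14: chart row 2, WS - tiled (columns 1-13): K K K K K K K K K K K K K; work from column 13 back to 1 with K<->P swapped.
Row 15: chart row 3, RS - tile across columns 1-13 and work as-is.
Row 16: chart row 4, WS - tiled (columns 1-13): K K K K K K K K K K K K K; work from column 13 back to 1 with K<->P swapped.
Row 17: chart row 5, RS - tile across columns 1-13 and work as-is.

Rows as worked:
P P P P P P P P P P P P P
/ K K K / K K K / K K K /
P P P P P P P P P P P P P
O P / P O P / P O P / P O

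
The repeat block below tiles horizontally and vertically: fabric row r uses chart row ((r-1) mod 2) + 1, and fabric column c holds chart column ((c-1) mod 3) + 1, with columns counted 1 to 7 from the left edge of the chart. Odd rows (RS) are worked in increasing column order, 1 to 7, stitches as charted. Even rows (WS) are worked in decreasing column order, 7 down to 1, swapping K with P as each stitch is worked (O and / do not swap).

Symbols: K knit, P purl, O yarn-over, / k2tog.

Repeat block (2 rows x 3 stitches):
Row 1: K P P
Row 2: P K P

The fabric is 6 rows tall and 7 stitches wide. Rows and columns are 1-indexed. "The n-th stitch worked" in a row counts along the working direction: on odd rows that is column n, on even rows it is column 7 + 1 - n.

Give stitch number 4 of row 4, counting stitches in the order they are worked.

Row 4 uses chart row ((4-1) mod 2)+1 = 2. Row 4 is even, so WS.
Chart row 2 tiled across columns 1-7: P K P P K P P
WS: work from column 7 back to column 1 (reverse the tiled row), swapping K<->P (O and / unchanged).
Row 4 as worked: K K P K K P K
Counting 4 along the worked row gives K.

Result:
K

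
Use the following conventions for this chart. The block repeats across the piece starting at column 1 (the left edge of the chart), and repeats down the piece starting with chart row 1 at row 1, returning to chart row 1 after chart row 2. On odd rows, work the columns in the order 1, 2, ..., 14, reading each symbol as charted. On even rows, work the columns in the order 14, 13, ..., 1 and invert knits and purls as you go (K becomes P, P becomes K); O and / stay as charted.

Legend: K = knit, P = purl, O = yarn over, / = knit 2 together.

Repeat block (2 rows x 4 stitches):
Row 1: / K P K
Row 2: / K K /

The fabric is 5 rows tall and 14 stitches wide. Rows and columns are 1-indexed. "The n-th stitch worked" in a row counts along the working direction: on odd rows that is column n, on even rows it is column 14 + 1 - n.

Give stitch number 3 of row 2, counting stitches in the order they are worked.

For row 2: chart row = ((2-1) mod 2) + 1 = 2; this is a WS (even) row.
Chart row 2 tiled across columns 1-14: / K K / / K K / / K K / / K
WS row: flip the tiled sequence (start at column 14) and apply K<->P; O and / stay.
Row 2 as worked: P / / P P / / P P / / P P /
The 3rd stitch worked is /.

== STITCH ==
/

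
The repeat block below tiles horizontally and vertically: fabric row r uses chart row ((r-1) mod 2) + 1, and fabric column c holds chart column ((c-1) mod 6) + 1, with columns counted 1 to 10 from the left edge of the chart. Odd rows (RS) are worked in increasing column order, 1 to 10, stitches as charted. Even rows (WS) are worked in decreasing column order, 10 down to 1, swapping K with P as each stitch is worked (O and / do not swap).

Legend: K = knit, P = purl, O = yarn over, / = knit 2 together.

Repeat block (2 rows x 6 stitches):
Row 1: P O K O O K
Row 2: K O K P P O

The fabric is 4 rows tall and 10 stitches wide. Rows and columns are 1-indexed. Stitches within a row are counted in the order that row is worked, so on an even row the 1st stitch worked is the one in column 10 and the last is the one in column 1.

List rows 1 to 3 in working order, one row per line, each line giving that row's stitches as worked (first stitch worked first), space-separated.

Result:
P O K O O K P O K O
K P O P O K K P O P
P O K O O K P O K O

Derivation:
Row 1: chart row 1, RS - tile across columns 1-10 and work as-is.
Row 2: chart row 2, WS - tiled (columns 1-10): K O K P P O K O K P; work from column 10 back to 1 with K<->P swapped.
Row 3: chart row 1, RS - tile across columns 1-10 and work as-is.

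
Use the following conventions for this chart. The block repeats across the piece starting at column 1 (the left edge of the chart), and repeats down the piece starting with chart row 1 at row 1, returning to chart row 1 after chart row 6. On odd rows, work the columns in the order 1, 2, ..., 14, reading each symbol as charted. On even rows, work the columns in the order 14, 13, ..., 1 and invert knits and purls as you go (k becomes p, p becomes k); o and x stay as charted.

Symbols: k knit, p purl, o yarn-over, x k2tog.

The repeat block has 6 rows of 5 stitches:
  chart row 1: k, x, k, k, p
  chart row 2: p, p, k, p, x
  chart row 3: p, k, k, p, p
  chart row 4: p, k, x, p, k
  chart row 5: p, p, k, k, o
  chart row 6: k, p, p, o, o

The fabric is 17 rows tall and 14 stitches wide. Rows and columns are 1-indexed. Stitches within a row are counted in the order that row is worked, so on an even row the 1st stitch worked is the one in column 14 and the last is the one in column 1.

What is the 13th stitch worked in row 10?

Stitch:
p

Derivation:
For row 10: chart row = ((10-1) mod 6) + 1 = 4; this is a WS (even) row.
Chart row 4 tiled across columns 1-14: p k x p k p k x p k p k x p
WS row: flip the tiled sequence (start at column 14) and apply k<->p; o and x stay.
Row 10 as worked: k x p k p k x p k p k x p k
Counting 13 along the worked row gives p.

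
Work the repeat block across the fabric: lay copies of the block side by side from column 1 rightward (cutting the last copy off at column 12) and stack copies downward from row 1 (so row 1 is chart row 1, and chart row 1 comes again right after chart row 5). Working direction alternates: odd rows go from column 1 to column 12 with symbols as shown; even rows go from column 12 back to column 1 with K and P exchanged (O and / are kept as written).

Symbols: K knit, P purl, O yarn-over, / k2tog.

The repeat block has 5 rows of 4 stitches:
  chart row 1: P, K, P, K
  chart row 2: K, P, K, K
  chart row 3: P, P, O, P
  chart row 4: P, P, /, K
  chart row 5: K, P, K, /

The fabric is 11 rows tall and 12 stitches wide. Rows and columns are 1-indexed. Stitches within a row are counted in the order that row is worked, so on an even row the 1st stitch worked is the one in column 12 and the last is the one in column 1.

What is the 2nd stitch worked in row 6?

For row 6: chart row = ((6-1) mod 5) + 1 = 1; this is a WS (even) row.
Chart row 1 tiled across columns 1-12: P K P K P K P K P K P K
WS: work from column 12 back to column 1 (reverse the tiled row), swapping K<->P (O and / unchanged).
Row 6 as worked: P K P K P K P K P K P K
Counting 2 along the worked row gives K.

Result:
K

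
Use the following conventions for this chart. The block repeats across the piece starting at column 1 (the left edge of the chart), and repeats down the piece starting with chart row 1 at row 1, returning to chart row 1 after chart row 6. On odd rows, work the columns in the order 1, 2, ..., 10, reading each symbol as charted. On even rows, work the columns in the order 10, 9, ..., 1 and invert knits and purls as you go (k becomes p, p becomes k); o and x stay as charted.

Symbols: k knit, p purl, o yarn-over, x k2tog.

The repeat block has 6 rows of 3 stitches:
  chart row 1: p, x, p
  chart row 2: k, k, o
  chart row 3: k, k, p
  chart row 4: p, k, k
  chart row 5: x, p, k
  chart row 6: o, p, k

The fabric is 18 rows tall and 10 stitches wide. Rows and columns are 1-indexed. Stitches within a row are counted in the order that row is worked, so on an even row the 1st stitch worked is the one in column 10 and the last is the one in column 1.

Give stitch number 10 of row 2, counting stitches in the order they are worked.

For row 2: chart row = ((2-1) mod 6) + 1 = 2; this is a WS (even) row.
Chart row 2 tiled across columns 1-10: k k o k k o k k o k
WS: work from column 10 back to column 1 (reverse the tiled row), swapping k<->p (o and x unchanged).
Row 2 as worked: p o p p o p p o p p
The 10th stitch worked is p.

Stitch:
p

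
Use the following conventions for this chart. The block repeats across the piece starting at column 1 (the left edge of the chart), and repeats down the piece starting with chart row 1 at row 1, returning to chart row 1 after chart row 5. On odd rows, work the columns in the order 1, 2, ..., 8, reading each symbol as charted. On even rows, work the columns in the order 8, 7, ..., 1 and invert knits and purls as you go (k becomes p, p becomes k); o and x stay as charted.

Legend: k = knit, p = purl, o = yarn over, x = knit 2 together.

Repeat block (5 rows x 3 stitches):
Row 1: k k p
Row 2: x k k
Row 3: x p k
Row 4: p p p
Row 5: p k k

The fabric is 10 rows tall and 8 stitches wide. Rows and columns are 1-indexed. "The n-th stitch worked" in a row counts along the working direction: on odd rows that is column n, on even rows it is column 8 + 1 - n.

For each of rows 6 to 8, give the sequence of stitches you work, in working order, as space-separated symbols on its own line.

Row 6: chart row 1, WS - tiled (columns 1-8): k k p k k p k k; work from column 8 back to 1 with k<->p swapped.
Row 7: chart row 2, RS - tile across columns 1-8 and work as-is.
Row 8: chart row 3, WS - tiled (columns 1-8): x p k x p k x p; work from column 8 back to 1 with k<->p swapped.

Rows as worked:
p p k p p k p p
x k k x k k x k
k x p k x p k x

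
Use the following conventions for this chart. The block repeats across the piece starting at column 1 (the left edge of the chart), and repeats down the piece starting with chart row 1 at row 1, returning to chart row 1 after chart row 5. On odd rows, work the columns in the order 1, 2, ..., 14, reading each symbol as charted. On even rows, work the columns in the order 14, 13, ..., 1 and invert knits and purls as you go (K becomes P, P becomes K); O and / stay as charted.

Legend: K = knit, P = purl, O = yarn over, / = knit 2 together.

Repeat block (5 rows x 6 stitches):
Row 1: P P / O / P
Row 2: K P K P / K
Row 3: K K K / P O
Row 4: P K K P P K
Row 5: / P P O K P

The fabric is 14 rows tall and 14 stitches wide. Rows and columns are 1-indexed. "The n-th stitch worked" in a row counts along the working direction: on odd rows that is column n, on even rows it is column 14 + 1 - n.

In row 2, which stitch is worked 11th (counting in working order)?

== STITCH ==
K

Derivation:
For row 2: chart row = ((2-1) mod 5) + 1 = 2; this is a WS (even) row.
Chart row 2 tiled across columns 1-14: K P K P / K K P K P / K K P
Wrong side: read the tiled row from column 14 down to 1 and exchange K with P (leave O, /).
Row 2 as worked: K P P / K P K P P / K P K P
Counting 11 along the worked row gives K.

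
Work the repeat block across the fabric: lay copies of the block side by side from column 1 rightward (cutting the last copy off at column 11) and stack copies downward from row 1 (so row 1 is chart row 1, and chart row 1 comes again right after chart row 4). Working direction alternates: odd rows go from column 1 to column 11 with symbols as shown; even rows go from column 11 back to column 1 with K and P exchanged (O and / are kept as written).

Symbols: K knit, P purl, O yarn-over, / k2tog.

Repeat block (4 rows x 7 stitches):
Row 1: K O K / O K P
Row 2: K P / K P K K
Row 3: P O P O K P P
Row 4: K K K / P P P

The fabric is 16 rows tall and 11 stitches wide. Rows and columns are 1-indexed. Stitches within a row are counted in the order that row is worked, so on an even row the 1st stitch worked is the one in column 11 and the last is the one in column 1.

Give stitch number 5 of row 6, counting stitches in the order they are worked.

Stitch:
P

Derivation:
Row 6 uses chart row ((6-1) mod 4)+1 = 2. Row 6 is even, so WS.
Chart row 2 tiled across columns 1-11: K P / K P K K K P / K
WS row: flip the tiled sequence (start at column 11) and apply K<->P; O and / stay.
Row 6 as worked: P / K P P P K P / K P
Stitch 5 in working order -> P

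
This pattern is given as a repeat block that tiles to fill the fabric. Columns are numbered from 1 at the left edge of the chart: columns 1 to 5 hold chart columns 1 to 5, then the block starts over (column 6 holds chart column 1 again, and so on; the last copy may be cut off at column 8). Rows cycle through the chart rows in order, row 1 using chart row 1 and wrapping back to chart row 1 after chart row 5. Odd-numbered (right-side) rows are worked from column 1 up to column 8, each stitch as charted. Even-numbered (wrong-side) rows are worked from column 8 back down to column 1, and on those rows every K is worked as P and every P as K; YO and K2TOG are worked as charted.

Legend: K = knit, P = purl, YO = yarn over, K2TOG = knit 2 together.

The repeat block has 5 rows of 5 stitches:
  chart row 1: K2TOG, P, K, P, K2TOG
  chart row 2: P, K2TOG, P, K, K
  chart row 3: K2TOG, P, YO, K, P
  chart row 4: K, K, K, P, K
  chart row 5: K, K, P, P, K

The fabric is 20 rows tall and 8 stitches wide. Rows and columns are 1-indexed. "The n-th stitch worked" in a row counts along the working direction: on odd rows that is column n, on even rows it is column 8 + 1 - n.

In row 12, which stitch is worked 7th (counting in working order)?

== STITCH ==
K2TOG

Derivation:
For row 12: chart row = ((12-1) mod 5) + 1 = 2; this is a WS (even) row.
Chart row 2 tiled across columns 1-8: P K2TOG P K K P K2TOG P
WS row: flip the tiled sequence (start at column 8) and apply K<->P; YO and K2TOG stay.
Row 12 as worked: K K2TOG K P P K K2TOG K
The 7th stitch worked is K2TOG.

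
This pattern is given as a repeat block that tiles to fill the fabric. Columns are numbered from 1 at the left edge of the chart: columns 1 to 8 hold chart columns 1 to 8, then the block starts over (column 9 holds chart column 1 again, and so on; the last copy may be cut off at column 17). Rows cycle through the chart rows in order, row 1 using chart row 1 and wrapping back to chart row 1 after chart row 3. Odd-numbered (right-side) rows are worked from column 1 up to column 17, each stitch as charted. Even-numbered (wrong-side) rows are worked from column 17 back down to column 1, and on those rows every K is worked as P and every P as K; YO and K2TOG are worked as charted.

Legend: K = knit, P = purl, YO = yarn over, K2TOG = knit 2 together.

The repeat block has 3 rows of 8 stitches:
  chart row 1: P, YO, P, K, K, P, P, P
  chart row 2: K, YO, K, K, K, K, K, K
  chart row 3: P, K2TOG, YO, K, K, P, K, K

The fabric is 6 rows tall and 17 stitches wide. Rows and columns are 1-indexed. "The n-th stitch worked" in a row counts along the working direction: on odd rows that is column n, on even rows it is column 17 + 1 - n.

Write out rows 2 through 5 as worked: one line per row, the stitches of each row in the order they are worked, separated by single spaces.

Rows as worked:
P P P P P P P YO P P P P P P P YO P
P K2TOG YO K K P K K P K2TOG YO K K P K K P
K K K K P P K YO K K K K P P K YO K
K YO K K K K K K K YO K K K K K K K

Derivation:
Row 2: chart row 2, WS - tiled (columns 1-17): K YO K K K K K K K YO K K K K K K K; work from column 17 back to 1 with K<->P swapped.
Row 3: chart row 3, RS - tile across columns 1-17 and work as-is.
Row 4: chart row 1, WS - tiled (columns 1-17): P YO P K K P P P P YO P K K P P P P; work from column 17 back to 1 with K<->P swapped.
Row 5: chart row 2, RS - tile across columns 1-17 and work as-is.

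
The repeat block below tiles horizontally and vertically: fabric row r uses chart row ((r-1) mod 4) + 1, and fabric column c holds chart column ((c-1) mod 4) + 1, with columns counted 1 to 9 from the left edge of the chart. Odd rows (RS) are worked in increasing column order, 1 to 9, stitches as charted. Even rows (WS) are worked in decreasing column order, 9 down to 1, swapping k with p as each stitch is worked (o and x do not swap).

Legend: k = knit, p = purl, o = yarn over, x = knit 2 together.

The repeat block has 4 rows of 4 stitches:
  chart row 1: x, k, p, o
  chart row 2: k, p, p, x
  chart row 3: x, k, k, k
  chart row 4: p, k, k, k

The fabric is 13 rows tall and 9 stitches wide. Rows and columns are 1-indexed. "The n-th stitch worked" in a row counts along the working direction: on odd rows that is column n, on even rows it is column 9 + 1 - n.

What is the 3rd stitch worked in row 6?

Stitch:
k

Derivation:
Row 6 uses chart row ((6-1) mod 4)+1 = 2. Row 6 is even, so WS.
Chart row 2 tiled across columns 1-9: k p p x k p p x k
Wrong side: read the tiled row from column 9 down to 1 and exchange k with p (leave o, x).
Row 6 as worked: p x k k p x k k p
Stitch 3 in working order -> k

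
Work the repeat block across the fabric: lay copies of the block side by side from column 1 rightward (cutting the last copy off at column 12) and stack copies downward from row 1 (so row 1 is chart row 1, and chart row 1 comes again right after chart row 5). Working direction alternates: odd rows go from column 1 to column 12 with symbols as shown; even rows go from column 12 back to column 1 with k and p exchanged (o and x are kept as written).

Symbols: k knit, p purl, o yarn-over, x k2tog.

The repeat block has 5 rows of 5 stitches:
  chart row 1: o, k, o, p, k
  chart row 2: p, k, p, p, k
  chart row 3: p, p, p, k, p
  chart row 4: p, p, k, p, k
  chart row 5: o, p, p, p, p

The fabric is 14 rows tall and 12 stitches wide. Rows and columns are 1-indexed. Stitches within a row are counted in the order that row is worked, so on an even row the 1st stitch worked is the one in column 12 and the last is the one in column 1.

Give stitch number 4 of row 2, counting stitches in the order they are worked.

For row 2: chart row = ((2-1) mod 5) + 1 = 2; this is a WS (even) row.
Chart row 2 tiled across columns 1-12: p k p p k p k p p k p k
Wrong side: read the tiled row from column 12 down to 1 and exchange k with p (leave o, x).
Row 2 as worked: p k p k k p k p k k p k
The 4th stitch worked is k.

Result:
k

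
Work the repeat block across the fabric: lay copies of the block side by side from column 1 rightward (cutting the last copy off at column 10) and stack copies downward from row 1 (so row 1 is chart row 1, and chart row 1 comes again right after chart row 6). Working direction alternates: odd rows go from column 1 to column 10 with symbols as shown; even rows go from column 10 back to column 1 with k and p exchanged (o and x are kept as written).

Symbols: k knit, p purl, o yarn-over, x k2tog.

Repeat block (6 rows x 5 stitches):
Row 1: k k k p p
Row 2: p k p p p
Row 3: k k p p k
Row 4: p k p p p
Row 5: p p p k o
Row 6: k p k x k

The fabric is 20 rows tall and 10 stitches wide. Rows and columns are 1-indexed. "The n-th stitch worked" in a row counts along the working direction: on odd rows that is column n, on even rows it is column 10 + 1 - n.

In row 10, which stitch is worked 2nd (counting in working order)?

Result:
k

Derivation:
Row 10: (10-1) mod 6 = 3, so use chart row 4. Even row -> WS.
Chart row 4 tiled across columns 1-10: p k p p p p k p p p
WS: work from column 10 back to column 1 (reverse the tiled row), swapping k<->p (o and x unchanged).
Row 10 as worked: k k k p k k k k p k
Counting 2 along the worked row gives k.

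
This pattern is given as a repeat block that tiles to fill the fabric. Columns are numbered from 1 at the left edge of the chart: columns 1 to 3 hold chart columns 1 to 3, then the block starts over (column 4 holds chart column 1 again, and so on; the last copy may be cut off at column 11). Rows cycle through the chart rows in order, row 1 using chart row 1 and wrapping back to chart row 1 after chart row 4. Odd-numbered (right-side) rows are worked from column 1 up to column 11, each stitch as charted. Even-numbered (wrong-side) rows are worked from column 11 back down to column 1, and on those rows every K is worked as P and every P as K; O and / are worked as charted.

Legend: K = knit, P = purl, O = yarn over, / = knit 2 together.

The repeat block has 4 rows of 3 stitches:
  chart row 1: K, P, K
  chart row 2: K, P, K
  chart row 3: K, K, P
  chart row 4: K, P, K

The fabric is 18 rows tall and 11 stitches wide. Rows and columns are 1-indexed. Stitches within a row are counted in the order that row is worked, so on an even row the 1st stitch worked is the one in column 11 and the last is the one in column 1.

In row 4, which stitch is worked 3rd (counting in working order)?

Row 4 uses chart row ((4-1) mod 4)+1 = 4. Row 4 is even, so WS.
Chart row 4 tiled across columns 1-11: K P K K P K K P K K P
WS row: flip the tiled sequence (start at column 11) and apply K<->P; O and / stay.
Row 4 as worked: K P P K P P K P P K P
Stitch 3 in working order -> P

== STITCH ==
P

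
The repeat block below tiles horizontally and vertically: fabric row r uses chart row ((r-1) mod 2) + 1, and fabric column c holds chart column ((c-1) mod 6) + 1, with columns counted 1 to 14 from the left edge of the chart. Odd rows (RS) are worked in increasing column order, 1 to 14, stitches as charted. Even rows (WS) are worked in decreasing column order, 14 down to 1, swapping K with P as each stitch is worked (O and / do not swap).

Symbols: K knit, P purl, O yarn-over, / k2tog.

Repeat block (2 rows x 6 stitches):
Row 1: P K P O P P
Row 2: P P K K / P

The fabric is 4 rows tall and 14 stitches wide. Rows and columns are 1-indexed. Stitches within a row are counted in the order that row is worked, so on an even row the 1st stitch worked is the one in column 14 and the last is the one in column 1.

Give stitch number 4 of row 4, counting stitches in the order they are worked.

Stitch:
/

Derivation:
Row 4: (4-1) mod 2 = 1, so use chart row 2. Even row -> WS.
Chart row 2 tiled across columns 1-14: P P K K / P P P K K / P P P
Wrong side: read the tiled row from column 14 down to 1 and exchange K with P (leave O, /).
Row 4 as worked: K K K / P P K K K / P P K K
Counting 4 along the worked row gives /.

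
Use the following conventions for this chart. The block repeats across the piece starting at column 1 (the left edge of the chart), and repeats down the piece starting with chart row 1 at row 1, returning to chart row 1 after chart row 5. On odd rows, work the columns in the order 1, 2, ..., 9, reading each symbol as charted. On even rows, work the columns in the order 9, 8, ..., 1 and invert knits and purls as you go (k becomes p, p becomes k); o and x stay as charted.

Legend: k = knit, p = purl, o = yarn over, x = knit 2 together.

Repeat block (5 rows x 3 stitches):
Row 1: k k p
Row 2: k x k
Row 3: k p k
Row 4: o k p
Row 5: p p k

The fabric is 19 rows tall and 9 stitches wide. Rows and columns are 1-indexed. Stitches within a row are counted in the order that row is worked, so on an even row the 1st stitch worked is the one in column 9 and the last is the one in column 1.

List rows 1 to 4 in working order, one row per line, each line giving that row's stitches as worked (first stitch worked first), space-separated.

Rows as worked:
k k p k k p k k p
p x p p x p p x p
k p k k p k k p k
k p o k p o k p o

Derivation:
Row 1: chart row 1, RS - tile across columns 1-9 and work as-is.
Row 2: chart row 2, WS - tiled (columns 1-9): k x k k x k k x k; work from column 9 back to 1 with k<->p swapped.
Row 3: chart row 3, RS - tile across columns 1-9 and work as-is.
Row 4: chart row 4, WS - tiled (columns 1-9): o k p o k p o k p; work from column 9 back to 1 with k<->p swapped.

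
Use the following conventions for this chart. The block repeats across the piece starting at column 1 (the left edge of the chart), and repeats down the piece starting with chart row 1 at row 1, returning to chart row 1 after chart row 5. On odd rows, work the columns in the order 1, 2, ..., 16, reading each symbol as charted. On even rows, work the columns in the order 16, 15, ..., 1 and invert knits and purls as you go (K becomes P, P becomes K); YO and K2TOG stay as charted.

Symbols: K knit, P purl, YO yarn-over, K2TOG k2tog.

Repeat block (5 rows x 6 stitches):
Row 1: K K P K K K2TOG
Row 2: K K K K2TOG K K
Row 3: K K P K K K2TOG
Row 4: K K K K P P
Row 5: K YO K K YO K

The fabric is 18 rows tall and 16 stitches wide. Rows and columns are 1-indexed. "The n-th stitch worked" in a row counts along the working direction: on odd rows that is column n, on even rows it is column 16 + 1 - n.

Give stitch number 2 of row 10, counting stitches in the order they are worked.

Stitch:
P

Derivation:
Row 10 uses chart row ((10-1) mod 5)+1 = 5. Row 10 is even, so WS.
Chart row 5 tiled across columns 1-16: K YO K K YO K K YO K K YO K K YO K K
WS row: flip the tiled sequence (start at column 16) and apply K<->P; YO and K2TOG stay.
Row 10 as worked: P P YO P P YO P P YO P P YO P P YO P
The 2nd stitch worked is P.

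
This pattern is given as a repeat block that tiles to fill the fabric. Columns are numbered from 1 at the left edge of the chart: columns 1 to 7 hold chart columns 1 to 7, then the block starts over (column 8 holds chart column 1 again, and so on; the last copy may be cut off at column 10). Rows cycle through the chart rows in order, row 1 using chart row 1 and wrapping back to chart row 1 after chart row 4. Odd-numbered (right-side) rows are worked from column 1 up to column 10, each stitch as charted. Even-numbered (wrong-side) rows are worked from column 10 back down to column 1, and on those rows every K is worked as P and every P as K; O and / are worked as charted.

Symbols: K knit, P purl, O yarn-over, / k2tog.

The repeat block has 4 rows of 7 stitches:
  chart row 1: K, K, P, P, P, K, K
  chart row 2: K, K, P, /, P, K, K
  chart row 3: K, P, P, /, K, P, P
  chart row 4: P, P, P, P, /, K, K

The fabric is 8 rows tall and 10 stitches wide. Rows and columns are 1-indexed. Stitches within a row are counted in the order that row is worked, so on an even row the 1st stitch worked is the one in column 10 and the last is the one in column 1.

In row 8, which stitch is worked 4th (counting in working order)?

For row 8: chart row = ((8-1) mod 4) + 1 = 4; this is a WS (even) row.
Chart row 4 tiled across columns 1-10: P P P P / K K P P P
WS row: flip the tiled sequence (start at column 10) and apply K<->P; O and / stay.
Row 8 as worked: K K K P P / K K K K
The 4th stitch worked is P.

Stitch:
P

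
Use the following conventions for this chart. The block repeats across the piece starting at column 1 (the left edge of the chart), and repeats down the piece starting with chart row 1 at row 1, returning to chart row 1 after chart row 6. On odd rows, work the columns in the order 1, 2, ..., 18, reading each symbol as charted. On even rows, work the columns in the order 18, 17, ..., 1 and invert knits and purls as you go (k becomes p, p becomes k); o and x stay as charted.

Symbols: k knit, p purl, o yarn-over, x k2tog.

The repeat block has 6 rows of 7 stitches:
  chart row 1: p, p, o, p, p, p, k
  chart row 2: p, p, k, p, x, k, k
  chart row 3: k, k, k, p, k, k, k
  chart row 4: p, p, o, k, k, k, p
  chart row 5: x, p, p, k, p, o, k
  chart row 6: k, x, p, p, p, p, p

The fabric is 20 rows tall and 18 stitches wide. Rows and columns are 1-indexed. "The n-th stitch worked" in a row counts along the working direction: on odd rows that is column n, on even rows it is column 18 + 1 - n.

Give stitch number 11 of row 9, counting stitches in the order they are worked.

Row 9: (9-1) mod 6 = 2, so use chart row 3. Odd row -> RS.
Chart row 3 tiled across columns 1-18: k k k p k k k k k k p k k k k k k p
RS row: no reversal, no swap; stitch n worked = column n.
The 11th stitch worked is p.

Result:
p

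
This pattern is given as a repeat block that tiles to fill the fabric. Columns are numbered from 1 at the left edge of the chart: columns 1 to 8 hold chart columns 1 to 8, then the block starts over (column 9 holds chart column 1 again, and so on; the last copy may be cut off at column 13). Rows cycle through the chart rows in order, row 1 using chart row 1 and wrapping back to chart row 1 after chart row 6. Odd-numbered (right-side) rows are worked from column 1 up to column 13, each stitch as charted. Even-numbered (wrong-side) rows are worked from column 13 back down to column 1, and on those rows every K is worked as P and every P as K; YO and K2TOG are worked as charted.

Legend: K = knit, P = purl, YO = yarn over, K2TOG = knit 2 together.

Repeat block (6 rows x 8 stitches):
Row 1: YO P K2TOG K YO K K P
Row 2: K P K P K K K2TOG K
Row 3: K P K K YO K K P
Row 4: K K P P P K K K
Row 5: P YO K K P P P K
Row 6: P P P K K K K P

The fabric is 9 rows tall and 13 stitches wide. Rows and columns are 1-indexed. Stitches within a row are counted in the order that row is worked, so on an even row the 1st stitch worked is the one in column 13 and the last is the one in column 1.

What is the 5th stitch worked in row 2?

== STITCH ==
P

Derivation:
Row 2: (2-1) mod 6 = 1, so use chart row 2. Even row -> WS.
Chart row 2 tiled across columns 1-13: K P K P K K K2TOG K K P K P K
WS row: flip the tiled sequence (start at column 13) and apply K<->P; YO and K2TOG stay.
Row 2 as worked: P K P K P P K2TOG P P K P K P
The 5th stitch worked is P.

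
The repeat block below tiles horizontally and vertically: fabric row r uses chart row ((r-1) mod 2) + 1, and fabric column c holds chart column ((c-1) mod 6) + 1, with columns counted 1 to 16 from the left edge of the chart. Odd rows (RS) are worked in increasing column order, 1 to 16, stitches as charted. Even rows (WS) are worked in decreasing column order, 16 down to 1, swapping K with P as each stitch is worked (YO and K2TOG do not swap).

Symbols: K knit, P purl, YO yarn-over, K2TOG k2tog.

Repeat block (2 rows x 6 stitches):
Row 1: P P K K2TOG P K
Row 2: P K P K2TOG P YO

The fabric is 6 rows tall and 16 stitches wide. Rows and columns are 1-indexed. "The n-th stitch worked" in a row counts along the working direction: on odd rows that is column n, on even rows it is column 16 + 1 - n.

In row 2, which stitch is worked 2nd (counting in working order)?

Stitch:
K

Derivation:
Row 2: (2-1) mod 2 = 1, so use chart row 2. Even row -> WS.
Chart row 2 tiled across columns 1-16: P K P K2TOG P YO P K P K2TOG P YO P K P K2TOG
WS: work from column 16 back to column 1 (reverse the tiled row), swapping K<->P (YO and K2TOG unchanged).
Row 2 as worked: K2TOG K P K YO K K2TOG K P K YO K K2TOG K P K
Counting 2 along the worked row gives K.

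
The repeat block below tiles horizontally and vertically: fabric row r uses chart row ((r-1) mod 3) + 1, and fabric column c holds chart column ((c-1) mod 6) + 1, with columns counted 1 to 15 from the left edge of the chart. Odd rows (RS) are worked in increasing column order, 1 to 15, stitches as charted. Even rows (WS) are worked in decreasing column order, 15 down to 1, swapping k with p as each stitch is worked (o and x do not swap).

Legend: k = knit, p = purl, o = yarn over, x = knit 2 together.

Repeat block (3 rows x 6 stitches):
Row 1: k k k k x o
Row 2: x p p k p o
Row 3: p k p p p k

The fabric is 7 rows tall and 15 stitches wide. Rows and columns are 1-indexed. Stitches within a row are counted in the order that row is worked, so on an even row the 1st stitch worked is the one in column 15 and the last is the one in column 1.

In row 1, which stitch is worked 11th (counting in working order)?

Stitch:
x

Derivation:
Row 1 uses chart row ((1-1) mod 3)+1 = 1. Row 1 is odd, so RS.
Chart row 1 tiled across columns 1-15: k k k k x o k k k k x o k k k
Right side: take the tiled row as-is (worked left to right from column 1).
Counting 11 along the worked row gives x.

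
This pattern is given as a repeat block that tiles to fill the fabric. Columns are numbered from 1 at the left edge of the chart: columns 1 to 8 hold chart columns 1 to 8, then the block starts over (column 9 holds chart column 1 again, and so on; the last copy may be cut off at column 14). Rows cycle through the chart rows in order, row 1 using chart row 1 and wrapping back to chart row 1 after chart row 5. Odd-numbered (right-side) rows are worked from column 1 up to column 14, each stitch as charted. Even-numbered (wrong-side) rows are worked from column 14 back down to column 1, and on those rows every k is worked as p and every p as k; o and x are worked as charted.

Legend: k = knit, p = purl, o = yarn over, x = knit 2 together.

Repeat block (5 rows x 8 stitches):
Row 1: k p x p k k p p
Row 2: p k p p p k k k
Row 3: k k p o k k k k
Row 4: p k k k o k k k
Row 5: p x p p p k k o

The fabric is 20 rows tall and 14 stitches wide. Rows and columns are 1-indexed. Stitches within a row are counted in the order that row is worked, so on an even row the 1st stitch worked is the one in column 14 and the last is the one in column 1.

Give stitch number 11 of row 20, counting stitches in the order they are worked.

For row 20: chart row = ((20-1) mod 5) + 1 = 5; this is a WS (even) row.
Chart row 5 tiled across columns 1-14: p x p p p k k o p x p p p k
Wrong side: read the tiled row from column 14 down to 1 and exchange k with p (leave o, x).
Row 20 as worked: p k k k x k o p p k k k x k
Stitch 11 in working order -> k

Stitch:
k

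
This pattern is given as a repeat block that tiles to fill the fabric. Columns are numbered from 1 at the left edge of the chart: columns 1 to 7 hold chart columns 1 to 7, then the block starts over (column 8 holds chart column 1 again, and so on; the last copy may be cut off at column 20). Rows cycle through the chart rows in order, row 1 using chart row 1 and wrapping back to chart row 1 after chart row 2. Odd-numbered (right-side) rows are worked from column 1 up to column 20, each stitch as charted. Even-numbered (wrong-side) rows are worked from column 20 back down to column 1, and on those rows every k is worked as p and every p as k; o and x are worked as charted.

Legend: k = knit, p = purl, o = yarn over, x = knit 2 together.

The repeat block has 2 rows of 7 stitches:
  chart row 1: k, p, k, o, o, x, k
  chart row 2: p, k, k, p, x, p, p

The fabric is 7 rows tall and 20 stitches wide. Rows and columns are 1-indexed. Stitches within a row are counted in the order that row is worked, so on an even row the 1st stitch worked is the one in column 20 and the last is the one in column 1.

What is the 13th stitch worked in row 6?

Stitch:
k

Derivation:
For row 6: chart row = ((6-1) mod 2) + 1 = 2; this is a WS (even) row.
Chart row 2 tiled across columns 1-20: p k k p x p p p k k p x p p p k k p x p
WS: work from column 20 back to column 1 (reverse the tiled row), swapping k<->p (o and x unchanged).
Row 6 as worked: k x k p p k k k x k p p k k k x k p p k
Stitch 13 in working order -> k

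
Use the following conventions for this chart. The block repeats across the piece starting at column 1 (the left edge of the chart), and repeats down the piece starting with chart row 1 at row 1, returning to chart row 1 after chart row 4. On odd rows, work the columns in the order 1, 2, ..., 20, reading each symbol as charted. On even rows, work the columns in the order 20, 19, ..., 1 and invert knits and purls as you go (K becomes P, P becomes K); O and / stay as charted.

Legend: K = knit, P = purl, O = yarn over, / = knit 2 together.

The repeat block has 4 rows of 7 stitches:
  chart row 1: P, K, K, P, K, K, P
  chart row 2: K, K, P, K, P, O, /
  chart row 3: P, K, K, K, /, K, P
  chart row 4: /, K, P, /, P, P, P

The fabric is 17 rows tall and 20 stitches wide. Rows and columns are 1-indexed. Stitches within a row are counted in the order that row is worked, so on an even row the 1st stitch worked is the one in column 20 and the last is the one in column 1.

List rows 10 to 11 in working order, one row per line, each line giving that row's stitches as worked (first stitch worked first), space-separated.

Row 10: chart row 2, WS - tiled (columns 1-20): K K P K P O / K K P K P O / K K P K P O; work from column 20 back to 1 with K<->P swapped.
Row 11: chart row 3, RS - tile across columns 1-20 and work as-is.

Rows as worked:
O K P K P P / O K P K P P / O K P K P P
P K K K / K P P K K K / K P P K K K / K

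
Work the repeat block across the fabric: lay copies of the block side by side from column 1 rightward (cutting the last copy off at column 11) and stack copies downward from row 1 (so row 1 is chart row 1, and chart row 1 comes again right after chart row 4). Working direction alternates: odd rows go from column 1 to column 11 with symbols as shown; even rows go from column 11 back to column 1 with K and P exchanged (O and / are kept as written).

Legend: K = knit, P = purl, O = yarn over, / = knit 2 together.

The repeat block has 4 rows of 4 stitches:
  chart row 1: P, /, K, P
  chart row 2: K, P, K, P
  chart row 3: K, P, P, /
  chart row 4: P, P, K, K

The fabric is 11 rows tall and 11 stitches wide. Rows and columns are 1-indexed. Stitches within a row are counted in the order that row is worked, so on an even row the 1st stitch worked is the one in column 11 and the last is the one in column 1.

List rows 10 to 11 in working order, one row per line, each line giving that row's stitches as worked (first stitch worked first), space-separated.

Row 10: chart row 2, WS - tiled (columns 1-11): K P K P K P K P K P K; work from column 11 back to 1 with K<->P swapped.
Row 11: chart row 3, RS - tile across columns 1-11 and work as-is.

Result:
P K P K P K P K P K P
K P P / K P P / K P P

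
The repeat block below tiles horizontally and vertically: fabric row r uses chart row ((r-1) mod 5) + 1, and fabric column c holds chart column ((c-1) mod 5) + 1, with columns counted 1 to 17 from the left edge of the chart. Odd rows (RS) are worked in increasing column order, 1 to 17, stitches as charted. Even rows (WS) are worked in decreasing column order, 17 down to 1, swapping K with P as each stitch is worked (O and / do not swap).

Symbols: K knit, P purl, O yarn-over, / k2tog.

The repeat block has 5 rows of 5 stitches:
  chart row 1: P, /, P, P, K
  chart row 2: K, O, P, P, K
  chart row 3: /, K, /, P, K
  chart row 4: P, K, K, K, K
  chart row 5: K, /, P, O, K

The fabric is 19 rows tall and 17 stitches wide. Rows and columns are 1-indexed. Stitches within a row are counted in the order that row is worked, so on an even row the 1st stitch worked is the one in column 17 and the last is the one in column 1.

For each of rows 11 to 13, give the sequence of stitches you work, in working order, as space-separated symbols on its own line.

Result:
P / P P K P / P P K P / P P K P /
O P P K K O P P K K O P P K K O P
/ K / P K / K / P K / K / P K / K

Derivation:
Row 11: chart row 1, RS - tile across columns 1-17 and work as-is.
Row 12: chart row 2, WS - tiled (columns 1-17): K O P P K K O P P K K O P P K K O; work from column 17 back to 1 with K<->P swapped.
Row 13: chart row 3, RS - tile across columns 1-17 and work as-is.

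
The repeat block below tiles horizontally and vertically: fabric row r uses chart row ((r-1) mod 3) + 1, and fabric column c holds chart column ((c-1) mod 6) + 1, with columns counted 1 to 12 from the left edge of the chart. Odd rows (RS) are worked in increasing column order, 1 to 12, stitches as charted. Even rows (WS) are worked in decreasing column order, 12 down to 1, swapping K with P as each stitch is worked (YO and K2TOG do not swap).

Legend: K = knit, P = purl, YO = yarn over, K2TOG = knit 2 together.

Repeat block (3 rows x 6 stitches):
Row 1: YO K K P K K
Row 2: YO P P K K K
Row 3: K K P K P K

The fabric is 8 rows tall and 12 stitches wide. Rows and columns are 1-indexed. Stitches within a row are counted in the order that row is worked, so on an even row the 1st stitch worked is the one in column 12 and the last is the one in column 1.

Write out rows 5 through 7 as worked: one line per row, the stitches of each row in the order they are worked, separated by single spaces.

Row 5: chart row 2, RS - tile across columns 1-12 and work as-is.
Row 6: chart row 3, WS - tiled (columns 1-12): K K P K P K K K P K P K; work from column 12 back to 1 with K<->P swapped.
Row 7: chart row 1, RS - tile across columns 1-12 and work as-is.

== ROWS AS WORKED ==
YO P P K K K YO P P K K K
P K P K P P P K P K P P
YO K K P K K YO K K P K K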